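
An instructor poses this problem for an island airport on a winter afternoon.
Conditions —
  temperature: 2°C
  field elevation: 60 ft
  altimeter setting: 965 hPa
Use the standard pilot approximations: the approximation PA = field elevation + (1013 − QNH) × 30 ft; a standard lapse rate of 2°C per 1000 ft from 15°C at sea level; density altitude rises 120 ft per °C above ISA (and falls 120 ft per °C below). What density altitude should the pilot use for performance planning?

300 ft

Pressure altitude = 60 + (1013 − 965) × 30 = 60 + (+1440) = 1500 ft.
ISA temperature at 1500 ft = 15 − 2 × (1500/1000) = 12°C.
ISA deviation = 2 − 12 = -10°C.
Density altitude = 1500 + 120 × (-10) = 300 ft.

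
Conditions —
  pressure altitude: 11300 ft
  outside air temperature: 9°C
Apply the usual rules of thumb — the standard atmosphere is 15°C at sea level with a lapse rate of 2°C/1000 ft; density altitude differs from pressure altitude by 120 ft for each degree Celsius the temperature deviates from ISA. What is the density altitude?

ISA temperature at 11300 ft = 15 − 2 × (11300/1000) = -7.6°C.
ISA deviation = 9 − (-7.6) = +16.6°C.
Density altitude = 11300 + 120 × (16.6) = 11300 + (+1992) = 13292 ft.

13292 ft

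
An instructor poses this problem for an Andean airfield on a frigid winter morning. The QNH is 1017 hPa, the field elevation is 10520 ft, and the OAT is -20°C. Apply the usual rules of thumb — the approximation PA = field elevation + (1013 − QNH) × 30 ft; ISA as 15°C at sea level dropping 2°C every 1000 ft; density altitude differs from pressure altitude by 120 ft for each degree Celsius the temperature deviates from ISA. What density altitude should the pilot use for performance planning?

8696 ft

Pressure altitude = 10520 + (1013 − 1017) × 30 = 10520 + (-120) = 10400 ft.
ISA temperature at 10400 ft = 15 − 2 × (10400/1000) = -5.8°C.
ISA deviation = -20 − (-5.8) = -14.2°C.
Density altitude = 10400 + 120 × (-14.2) = 8696 ft.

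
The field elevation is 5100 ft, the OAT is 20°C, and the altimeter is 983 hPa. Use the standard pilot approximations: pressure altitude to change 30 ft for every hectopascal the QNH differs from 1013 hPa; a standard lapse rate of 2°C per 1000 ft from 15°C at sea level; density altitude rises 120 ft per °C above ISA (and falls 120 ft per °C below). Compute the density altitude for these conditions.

Pressure altitude = 5100 + (1013 − 983) × 30 = 5100 + (+900) = 6000 ft.
ISA temperature at 6000 ft = 15 − 2 × (6000/1000) = 3°C.
ISA deviation = 20 − 3 = +17°C.
Density altitude = 6000 + 120 × (17) = 8040 ft.

8040 ft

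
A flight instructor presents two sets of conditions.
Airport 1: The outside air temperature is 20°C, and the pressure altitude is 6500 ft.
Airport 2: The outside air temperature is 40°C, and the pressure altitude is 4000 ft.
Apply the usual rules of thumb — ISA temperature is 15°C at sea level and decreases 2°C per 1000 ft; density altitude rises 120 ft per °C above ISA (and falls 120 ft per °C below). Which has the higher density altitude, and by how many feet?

Airport 1: ISA temp = 2°C, deviation +18°C, DA = 6500 + 120 × 18 = 8660 ft.
Airport 2: ISA temp = 7°C, deviation +33°C, DA = 4000 + 120 × 33 = 7960 ft.
Airport 1 is higher by 8660 − 7960 = 700 ft.

Airport 1 by 700 ft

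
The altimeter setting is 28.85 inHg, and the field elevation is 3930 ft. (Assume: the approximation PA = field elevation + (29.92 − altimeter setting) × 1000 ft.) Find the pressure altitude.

Pressure correction = (29.92 − 28.85) × 1000 = +1070 ft.
Pressure altitude = 3930 + (+1070) = 5000 ft.

5000 ft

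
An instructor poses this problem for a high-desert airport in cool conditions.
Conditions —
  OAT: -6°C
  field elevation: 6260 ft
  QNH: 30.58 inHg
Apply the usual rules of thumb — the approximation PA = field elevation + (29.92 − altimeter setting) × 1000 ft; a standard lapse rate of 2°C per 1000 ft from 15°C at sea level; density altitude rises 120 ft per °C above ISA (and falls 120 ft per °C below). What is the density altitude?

4424 ft

Pressure altitude = 6260 + (29.92 − 30.58) × 1000 = 6260 + (-660) = 5600 ft.
ISA temperature at 5600 ft = 15 − 2 × (5600/1000) = 3.8°C.
ISA deviation = -6 − 3.8 = -9.8°C.
Density altitude = 5600 + 120 × (-9.8) = 4424 ft.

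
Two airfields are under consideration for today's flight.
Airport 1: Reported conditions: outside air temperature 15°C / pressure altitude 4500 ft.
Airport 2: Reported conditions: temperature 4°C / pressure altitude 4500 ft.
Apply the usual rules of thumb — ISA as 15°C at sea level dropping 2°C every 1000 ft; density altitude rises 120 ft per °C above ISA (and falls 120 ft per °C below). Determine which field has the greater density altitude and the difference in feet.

Airport 1: ISA temp = 6°C, deviation +9°C, DA = 4500 + 120 × 9 = 5580 ft.
Airport 2: ISA temp = 6°C, deviation -2°C, DA = 4500 + 120 × (-2) = 4260 ft.
Airport 1 is higher by 5580 − 4260 = 1320 ft.

Airport 1 by 1320 ft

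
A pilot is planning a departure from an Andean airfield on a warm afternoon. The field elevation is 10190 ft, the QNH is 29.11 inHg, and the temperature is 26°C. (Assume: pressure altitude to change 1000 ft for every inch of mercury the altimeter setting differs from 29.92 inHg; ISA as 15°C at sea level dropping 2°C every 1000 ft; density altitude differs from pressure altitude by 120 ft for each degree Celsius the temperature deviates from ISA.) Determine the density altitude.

Pressure altitude = 10190 + (29.92 − 29.11) × 1000 = 10190 + (+810) = 11000 ft.
ISA temperature at 11000 ft = 15 − 2 × (11000/1000) = -7°C.
ISA deviation = 26 − (-7) = +33°C.
Density altitude = 11000 + 120 × (33) = 14960 ft.

14960 ft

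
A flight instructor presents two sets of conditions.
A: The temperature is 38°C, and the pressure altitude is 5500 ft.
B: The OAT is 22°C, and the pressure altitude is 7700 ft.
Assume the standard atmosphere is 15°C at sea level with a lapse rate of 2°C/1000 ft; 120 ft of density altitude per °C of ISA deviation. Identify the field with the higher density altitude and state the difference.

B by 808 ft

A: ISA temp = 4°C, deviation +34°C, DA = 5500 + 120 × 34 = 9580 ft.
B: ISA temp = -0.4°C, deviation +22.4°C, DA = 7700 + 120 × 22.4 = 10388 ft.
B is higher by 10388 − 9580 = 808 ft.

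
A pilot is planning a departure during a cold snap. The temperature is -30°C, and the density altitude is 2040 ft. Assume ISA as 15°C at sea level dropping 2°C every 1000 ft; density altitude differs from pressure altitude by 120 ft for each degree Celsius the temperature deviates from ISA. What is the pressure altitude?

6000 ft

DA = PA + 120 × (OAT − (15 − 2·PA/1000)) = PA + 120·OAT − 1800 + 0.24·PA = 1.24·PA + 120·OAT − 1800.
So 1.24·PA = 2040 − 120 × (-30) + 1800 = 7440.
PA = 7440 / 1.24 = 6000 ft.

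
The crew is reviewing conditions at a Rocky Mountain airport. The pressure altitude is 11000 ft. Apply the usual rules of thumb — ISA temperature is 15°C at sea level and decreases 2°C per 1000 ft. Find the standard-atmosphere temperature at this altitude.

ISA temperature = 15 − 2 × (11000/1000) = 15 − 22 = -7°C.

-7°C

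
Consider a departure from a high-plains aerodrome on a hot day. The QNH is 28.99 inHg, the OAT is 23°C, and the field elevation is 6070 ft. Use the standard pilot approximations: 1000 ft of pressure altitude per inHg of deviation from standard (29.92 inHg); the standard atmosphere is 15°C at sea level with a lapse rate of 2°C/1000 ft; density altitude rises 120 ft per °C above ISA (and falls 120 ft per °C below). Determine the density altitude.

9640 ft

Pressure altitude = 6070 + (29.92 − 28.99) × 1000 = 6070 + (+930) = 7000 ft.
ISA temperature at 7000 ft = 15 − 2 × (7000/1000) = 1°C.
ISA deviation = 23 − 1 = +22°C.
Density altitude = 7000 + 120 × (22) = 9640 ft.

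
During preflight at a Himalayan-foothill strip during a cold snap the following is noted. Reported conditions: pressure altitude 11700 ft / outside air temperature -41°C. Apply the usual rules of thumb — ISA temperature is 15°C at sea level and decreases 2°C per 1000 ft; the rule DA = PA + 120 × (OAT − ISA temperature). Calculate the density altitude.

7788 ft

ISA temperature at 11700 ft = 15 − 2 × (11700/1000) = -8.4°C.
ISA deviation = -41 − (-8.4) = -32.6°C.
Density altitude = 11700 + 120 × (-32.6) = 11700 + (-3912) = 7788 ft.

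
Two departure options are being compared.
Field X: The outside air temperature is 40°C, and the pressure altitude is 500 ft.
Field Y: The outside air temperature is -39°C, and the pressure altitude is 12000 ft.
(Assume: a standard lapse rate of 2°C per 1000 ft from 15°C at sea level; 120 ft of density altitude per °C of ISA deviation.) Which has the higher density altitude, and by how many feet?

Field Y by 4780 ft

Field X: ISA temp = 14°C, deviation +26°C, DA = 500 + 120 × 26 = 3620 ft.
Field Y: ISA temp = -9°C, deviation -30°C, DA = 12000 + 120 × (-30) = 8400 ft.
Field Y is higher by 8400 − 3620 = 4780 ft.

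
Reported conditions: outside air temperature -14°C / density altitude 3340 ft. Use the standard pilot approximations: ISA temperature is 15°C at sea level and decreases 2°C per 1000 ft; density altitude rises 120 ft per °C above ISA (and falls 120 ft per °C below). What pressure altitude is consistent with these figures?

5500 ft

DA = PA + 120 × (OAT − (15 − 2·PA/1000)) = PA + 120·OAT − 1800 + 0.24·PA = 1.24·PA + 120·OAT − 1800.
So 1.24·PA = 3340 − 120 × (-14) + 1800 = 6820.
PA = 6820 / 1.24 = 5500 ft.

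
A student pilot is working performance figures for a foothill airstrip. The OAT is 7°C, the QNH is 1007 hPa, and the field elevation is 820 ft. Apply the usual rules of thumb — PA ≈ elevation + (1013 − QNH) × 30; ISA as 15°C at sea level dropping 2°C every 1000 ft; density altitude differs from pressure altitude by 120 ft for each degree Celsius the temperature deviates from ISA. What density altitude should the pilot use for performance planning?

280 ft

Pressure altitude = 820 + (1013 − 1007) × 30 = 820 + (+180) = 1000 ft.
ISA temperature at 1000 ft = 15 − 2 × (1000/1000) = 13°C.
ISA deviation = 7 − 13 = -6°C.
Density altitude = 1000 + 120 × (-6) = 280 ft.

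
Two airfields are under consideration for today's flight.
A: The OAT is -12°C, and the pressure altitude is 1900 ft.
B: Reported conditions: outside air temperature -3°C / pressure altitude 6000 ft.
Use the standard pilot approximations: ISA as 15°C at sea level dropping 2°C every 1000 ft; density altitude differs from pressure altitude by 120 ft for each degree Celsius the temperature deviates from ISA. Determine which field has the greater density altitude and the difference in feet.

A: ISA temp = 11.2°C, deviation -23.2°C, DA = 1900 + 120 × (-23.2) = -884 ft.
B: ISA temp = 3°C, deviation -6°C, DA = 6000 + 120 × (-6) = 5280 ft.
B is higher by 5280 − (-884) = 6164 ft.

B by 6164 ft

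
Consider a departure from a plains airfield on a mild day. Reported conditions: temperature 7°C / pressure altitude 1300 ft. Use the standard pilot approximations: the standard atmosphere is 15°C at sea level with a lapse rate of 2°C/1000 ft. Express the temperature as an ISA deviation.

ISA temperature at 1300 ft = 15 − 2 × (1300/1000) = 12.4°C.
Deviation = OAT − ISA = 7 − 12.4 = -5.4°C.

ISA-5.4°C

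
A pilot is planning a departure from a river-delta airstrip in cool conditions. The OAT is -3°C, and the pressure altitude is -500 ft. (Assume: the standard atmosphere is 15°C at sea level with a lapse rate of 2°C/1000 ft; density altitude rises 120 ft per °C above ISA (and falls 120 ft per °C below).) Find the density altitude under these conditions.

ISA temperature at -500 ft = 15 − 2 × (-500/1000) = 16°C.
ISA deviation = -3 − 16 = -19°C.
Density altitude = -500 + 120 × (-19) = -500 + (-2280) = -2780 ft.

-2780 ft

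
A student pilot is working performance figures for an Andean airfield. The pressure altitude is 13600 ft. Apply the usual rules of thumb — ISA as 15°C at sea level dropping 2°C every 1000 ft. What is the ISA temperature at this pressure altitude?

-12.2°C

ISA temperature = 15 − 2 × (13600/1000) = 15 − 27.2 = -12.2°C.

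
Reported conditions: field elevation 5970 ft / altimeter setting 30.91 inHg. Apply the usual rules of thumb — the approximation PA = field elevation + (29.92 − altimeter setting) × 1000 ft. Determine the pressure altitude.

4980 ft

Pressure correction = (29.92 − 30.91) × 1000 = -990 ft.
Pressure altitude = 5970 + (-990) = 4980 ft.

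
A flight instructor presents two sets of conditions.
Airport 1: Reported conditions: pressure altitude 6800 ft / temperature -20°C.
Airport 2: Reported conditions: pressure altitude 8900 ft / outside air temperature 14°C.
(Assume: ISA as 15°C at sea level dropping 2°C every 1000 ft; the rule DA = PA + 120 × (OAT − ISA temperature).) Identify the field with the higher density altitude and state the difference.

Airport 2 by 6684 ft

Airport 1: ISA temp = 1.4°C, deviation -21.4°C, DA = 6800 + 120 × (-21.4) = 4232 ft.
Airport 2: ISA temp = -2.8°C, deviation +16.8°C, DA = 8900 + 120 × 16.8 = 10916 ft.
Airport 2 is higher by 10916 − 4232 = 6684 ft.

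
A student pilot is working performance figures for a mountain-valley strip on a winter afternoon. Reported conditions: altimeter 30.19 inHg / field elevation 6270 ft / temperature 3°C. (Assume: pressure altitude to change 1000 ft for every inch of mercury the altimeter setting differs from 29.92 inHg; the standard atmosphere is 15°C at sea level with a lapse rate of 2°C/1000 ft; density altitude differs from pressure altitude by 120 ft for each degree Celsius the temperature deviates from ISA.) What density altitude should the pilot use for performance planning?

Pressure altitude = 6270 + (29.92 − 30.19) × 1000 = 6270 + (-270) = 6000 ft.
ISA temperature at 6000 ft = 15 − 2 × (6000/1000) = 3°C.
ISA deviation = 3 − 3 = 0°C.
Density altitude = 6000 + 120 × (0) = 6000 ft.

6000 ft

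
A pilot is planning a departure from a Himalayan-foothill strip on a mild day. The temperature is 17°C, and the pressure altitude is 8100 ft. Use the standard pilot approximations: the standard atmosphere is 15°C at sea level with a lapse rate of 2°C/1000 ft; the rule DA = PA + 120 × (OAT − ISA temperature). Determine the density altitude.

10284 ft

ISA temperature at 8100 ft = 15 − 2 × (8100/1000) = -1.2°C.
ISA deviation = 17 − (-1.2) = +18.2°C.
Density altitude = 8100 + 120 × (18.2) = 8100 + (+2184) = 10284 ft.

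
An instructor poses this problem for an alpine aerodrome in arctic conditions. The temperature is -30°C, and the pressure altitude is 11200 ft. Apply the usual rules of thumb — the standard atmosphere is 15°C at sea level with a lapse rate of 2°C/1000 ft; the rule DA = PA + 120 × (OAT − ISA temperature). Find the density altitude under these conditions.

ISA temperature at 11200 ft = 15 − 2 × (11200/1000) = -7.4°C.
ISA deviation = -30 − (-7.4) = -22.6°C.
Density altitude = 11200 + 120 × (-22.6) = 11200 + (-2712) = 8488 ft.

8488 ft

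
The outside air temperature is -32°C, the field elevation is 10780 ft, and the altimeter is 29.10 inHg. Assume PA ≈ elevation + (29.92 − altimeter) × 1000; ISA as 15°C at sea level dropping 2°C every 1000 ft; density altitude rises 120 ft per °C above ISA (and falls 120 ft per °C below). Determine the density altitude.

8744 ft

Pressure altitude = 10780 + (29.92 − 29.10) × 1000 = 10780 + (+820) = 11600 ft.
ISA temperature at 11600 ft = 15 − 2 × (11600/1000) = -8.2°C.
ISA deviation = -32 − (-8.2) = -23.8°C.
Density altitude = 11600 + 120 × (-23.8) = 8744 ft.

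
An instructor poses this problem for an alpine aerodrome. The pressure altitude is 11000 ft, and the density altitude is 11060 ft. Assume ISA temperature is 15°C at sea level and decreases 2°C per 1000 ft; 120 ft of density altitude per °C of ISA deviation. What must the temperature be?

-6.5°C

Density altitude − pressure altitude = 11060 − 11000 = +60 ft.
At 120 ft/°C that is an ISA deviation of 60/120 = +0.5°C.
ISA temperature at 11000 ft = 15 − 2 × (11000/1000) = -7°C.
OAT = ISA + deviation = -7 + (+0.5) = -6.5°C.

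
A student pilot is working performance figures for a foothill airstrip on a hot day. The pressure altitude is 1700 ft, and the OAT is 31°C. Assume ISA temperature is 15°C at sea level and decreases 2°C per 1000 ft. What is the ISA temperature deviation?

ISA temperature at 1700 ft = 15 − 2 × (1700/1000) = 11.6°C.
Deviation = OAT − ISA = 31 − 11.6 = +19.4°C.

ISA+19.4°C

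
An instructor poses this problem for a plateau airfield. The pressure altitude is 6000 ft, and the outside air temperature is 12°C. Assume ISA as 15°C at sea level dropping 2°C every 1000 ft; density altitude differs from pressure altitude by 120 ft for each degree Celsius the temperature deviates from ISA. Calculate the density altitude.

7080 ft

ISA temperature at 6000 ft = 15 − 2 × (6000/1000) = 3°C.
ISA deviation = 12 − 3 = +9°C.
Density altitude = 6000 + 120 × (9) = 6000 + (+1080) = 7080 ft.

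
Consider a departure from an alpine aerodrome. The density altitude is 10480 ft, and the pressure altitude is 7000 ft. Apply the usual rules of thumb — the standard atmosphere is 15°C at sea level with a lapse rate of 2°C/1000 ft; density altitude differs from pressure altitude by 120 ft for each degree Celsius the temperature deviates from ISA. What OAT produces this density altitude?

30°C

Density altitude − pressure altitude = 10480 − 7000 = +3480 ft.
At 120 ft/°C that is an ISA deviation of 3480/120 = +29°C.
ISA temperature at 7000 ft = 15 − 2 × (7000/1000) = 1°C.
OAT = ISA + deviation = 1 + (+29) = 30°C.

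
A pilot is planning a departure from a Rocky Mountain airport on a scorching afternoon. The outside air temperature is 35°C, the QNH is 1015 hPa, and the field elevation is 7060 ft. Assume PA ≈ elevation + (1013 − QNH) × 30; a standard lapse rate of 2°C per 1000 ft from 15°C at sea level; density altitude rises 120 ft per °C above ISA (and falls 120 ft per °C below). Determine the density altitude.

11080 ft

Pressure altitude = 7060 + (1013 − 1015) × 30 = 7060 + (-60) = 7000 ft.
ISA temperature at 7000 ft = 15 − 2 × (7000/1000) = 1°C.
ISA deviation = 35 − 1 = +34°C.
Density altitude = 7000 + 120 × (34) = 11080 ft.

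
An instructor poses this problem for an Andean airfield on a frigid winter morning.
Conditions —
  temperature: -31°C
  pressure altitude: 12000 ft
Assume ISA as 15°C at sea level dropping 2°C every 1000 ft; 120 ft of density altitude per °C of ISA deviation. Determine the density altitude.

ISA temperature at 12000 ft = 15 − 2 × (12000/1000) = -9°C.
ISA deviation = -31 − (-9) = -22°C.
Density altitude = 12000 + 120 × (-22) = 12000 + (-2640) = 9360 ft.

9360 ft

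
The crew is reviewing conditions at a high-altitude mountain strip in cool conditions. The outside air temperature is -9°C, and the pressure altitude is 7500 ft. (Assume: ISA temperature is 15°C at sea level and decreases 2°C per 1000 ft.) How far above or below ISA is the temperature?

ISA-9°C

ISA temperature at 7500 ft = 15 − 2 × (7500/1000) = 0°C.
Deviation = OAT − ISA = -9 − 0 = -9°C.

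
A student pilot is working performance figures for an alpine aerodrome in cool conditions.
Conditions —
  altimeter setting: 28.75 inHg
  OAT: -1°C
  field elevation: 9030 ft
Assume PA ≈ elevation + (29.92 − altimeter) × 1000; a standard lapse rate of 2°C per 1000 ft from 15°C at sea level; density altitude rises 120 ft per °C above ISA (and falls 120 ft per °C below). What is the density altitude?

10728 ft

Pressure altitude = 9030 + (29.92 − 28.75) × 1000 = 9030 + (+1170) = 10200 ft.
ISA temperature at 10200 ft = 15 − 2 × (10200/1000) = -5.4°C.
ISA deviation = -1 − (-5.4) = +4.4°C.
Density altitude = 10200 + 120 × (4.4) = 10728 ft.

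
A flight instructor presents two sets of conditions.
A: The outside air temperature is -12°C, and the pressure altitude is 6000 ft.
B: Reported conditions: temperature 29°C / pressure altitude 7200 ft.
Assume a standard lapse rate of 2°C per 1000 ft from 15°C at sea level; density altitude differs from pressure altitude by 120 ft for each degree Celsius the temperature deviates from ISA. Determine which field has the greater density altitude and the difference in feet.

B by 6408 ft

A: ISA temp = 3°C, deviation -15°C, DA = 6000 + 120 × (-15) = 4200 ft.
B: ISA temp = 0.6°C, deviation +28.4°C, DA = 7200 + 120 × 28.4 = 10608 ft.
B is higher by 10608 − 4200 = 6408 ft.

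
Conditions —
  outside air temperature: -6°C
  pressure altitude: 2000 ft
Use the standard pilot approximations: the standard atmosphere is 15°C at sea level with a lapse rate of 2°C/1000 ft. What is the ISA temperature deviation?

ISA-17°C

ISA temperature at 2000 ft = 15 − 2 × (2000/1000) = 11°C.
Deviation = OAT − ISA = -6 − 11 = -17°C.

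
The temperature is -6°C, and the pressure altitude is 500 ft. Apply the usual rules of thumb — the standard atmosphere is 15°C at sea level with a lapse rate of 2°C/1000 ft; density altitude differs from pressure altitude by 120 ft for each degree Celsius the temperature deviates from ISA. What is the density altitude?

ISA temperature at 500 ft = 15 − 2 × (500/1000) = 14°C.
ISA deviation = -6 − 14 = -20°C.
Density altitude = 500 + 120 × (-20) = 500 + (-2400) = -1900 ft.

-1900 ft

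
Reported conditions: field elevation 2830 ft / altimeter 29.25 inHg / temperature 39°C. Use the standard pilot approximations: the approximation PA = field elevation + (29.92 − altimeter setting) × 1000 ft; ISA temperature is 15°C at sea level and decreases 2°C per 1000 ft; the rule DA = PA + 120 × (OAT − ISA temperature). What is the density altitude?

7220 ft

Pressure altitude = 2830 + (29.92 − 29.25) × 1000 = 2830 + (+670) = 3500 ft.
ISA temperature at 3500 ft = 15 − 2 × (3500/1000) = 8°C.
ISA deviation = 39 − 8 = +31°C.
Density altitude = 3500 + 120 × (31) = 7220 ft.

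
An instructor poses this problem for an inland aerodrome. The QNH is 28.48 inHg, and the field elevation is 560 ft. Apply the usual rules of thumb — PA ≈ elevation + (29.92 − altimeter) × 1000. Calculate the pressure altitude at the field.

2000 ft

Pressure correction = (29.92 − 28.48) × 1000 = +1440 ft.
Pressure altitude = 560 + (+1440) = 2000 ft.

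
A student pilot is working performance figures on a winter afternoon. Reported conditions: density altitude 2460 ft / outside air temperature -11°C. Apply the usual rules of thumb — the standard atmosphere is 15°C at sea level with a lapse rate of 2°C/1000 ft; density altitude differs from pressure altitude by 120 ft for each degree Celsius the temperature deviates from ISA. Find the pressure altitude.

4500 ft

DA = PA + 120 × (OAT − (15 − 2·PA/1000)) = PA + 120·OAT − 1800 + 0.24·PA = 1.24·PA + 120·OAT − 1800.
So 1.24·PA = 2460 − 120 × (-11) + 1800 = 5580.
PA = 5580 / 1.24 = 4500 ft.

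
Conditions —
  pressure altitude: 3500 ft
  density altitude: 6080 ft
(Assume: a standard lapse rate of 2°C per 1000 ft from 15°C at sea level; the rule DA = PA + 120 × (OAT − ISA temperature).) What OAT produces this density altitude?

29.5°C

Density altitude − pressure altitude = 6080 − 3500 = +2580 ft.
At 120 ft/°C that is an ISA deviation of 2580/120 = +21.5°C.
ISA temperature at 3500 ft = 15 − 2 × (3500/1000) = 8°C.
OAT = ISA + deviation = 8 + (+21.5) = 29.5°C.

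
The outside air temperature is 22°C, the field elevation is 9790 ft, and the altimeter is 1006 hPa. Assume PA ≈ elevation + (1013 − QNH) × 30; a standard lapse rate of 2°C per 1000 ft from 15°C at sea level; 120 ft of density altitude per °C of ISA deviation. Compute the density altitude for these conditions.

13240 ft

Pressure altitude = 9790 + (1013 − 1006) × 30 = 9790 + (+210) = 10000 ft.
ISA temperature at 10000 ft = 15 − 2 × (10000/1000) = -5°C.
ISA deviation = 22 − (-5) = +27°C.
Density altitude = 10000 + 120 × (27) = 13240 ft.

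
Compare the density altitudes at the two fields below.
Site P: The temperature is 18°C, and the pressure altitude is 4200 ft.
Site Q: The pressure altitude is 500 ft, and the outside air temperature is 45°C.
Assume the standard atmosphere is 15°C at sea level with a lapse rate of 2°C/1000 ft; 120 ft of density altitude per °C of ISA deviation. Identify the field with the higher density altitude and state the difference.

Site P: ISA temp = 6.6°C, deviation +11.4°C, DA = 4200 + 120 × 11.4 = 5568 ft.
Site Q: ISA temp = 14°C, deviation +31°C, DA = 500 + 120 × 31 = 4220 ft.
Site P is higher by 5568 − 4220 = 1348 ft.

Site P by 1348 ft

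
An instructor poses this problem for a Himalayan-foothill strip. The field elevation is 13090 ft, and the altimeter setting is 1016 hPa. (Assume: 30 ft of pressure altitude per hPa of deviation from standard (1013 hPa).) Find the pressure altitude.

13000 ft

Pressure correction = (1013 − 1016) × 30 = -90 ft.
Pressure altitude = 13090 + (-90) = 13000 ft.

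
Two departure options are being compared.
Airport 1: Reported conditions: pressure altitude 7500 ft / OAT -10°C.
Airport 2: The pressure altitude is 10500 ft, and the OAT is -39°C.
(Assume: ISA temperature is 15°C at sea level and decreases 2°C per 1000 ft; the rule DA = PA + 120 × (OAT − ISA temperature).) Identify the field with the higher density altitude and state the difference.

Airport 2 by 240 ft

Airport 1: ISA temp = 0°C, deviation -10°C, DA = 7500 + 120 × (-10) = 6300 ft.
Airport 2: ISA temp = -6°C, deviation -33°C, DA = 10500 + 120 × (-33) = 6540 ft.
Airport 2 is higher by 6540 − 6300 = 240 ft.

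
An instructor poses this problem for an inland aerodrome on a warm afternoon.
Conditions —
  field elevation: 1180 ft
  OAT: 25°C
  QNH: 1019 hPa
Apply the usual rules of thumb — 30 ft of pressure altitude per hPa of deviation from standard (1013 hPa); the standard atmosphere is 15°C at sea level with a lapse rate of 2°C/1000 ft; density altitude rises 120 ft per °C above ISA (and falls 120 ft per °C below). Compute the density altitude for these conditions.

Pressure altitude = 1180 + (1013 − 1019) × 30 = 1180 + (-180) = 1000 ft.
ISA temperature at 1000 ft = 15 − 2 × (1000/1000) = 13°C.
ISA deviation = 25 − 13 = +12°C.
Density altitude = 1000 + 120 × (12) = 2440 ft.

2440 ft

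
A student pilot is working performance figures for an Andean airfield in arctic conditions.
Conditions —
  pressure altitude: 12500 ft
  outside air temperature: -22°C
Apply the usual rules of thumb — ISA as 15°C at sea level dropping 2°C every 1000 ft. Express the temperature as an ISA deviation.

ISA temperature at 12500 ft = 15 − 2 × (12500/1000) = -10°C.
Deviation = OAT − ISA = -22 − (-10) = -12°C.

ISA-12°C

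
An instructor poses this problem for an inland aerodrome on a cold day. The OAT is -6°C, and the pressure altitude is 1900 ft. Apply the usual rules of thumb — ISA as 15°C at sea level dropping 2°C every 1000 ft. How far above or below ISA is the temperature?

ISA-17.2°C

ISA temperature at 1900 ft = 15 − 2 × (1900/1000) = 11.2°C.
Deviation = OAT − ISA = -6 − 11.2 = -17.2°C.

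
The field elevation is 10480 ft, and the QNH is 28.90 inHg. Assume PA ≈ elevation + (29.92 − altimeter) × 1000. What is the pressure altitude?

Pressure correction = (29.92 − 28.90) × 1000 = +1020 ft.
Pressure altitude = 10480 + (+1020) = 11500 ft.

11500 ft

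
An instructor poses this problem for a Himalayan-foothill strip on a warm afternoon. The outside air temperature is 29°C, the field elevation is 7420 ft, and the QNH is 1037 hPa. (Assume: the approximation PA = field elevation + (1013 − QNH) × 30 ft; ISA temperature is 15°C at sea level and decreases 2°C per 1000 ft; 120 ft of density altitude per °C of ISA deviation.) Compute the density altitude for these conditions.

9988 ft

Pressure altitude = 7420 + (1013 − 1037) × 30 = 7420 + (-720) = 6700 ft.
ISA temperature at 6700 ft = 15 − 2 × (6700/1000) = 1.6°C.
ISA deviation = 29 − 1.6 = +27.4°C.
Density altitude = 6700 + 120 × (27.4) = 9988 ft.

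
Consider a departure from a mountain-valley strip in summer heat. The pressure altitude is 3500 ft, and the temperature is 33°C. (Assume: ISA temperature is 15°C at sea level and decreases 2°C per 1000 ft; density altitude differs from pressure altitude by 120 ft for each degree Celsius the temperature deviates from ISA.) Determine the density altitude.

6500 ft

ISA temperature at 3500 ft = 15 − 2 × (3500/1000) = 8°C.
ISA deviation = 33 − 8 = +25°C.
Density altitude = 3500 + 120 × (25) = 3500 + (+3000) = 6500 ft.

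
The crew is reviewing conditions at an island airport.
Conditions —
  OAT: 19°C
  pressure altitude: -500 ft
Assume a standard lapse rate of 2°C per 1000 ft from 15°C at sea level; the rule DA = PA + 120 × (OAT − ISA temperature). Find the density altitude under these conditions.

ISA temperature at -500 ft = 15 − 2 × (-500/1000) = 16°C.
ISA deviation = 19 − 16 = +3°C.
Density altitude = -500 + 120 × (3) = -500 + (+360) = -140 ft.

-140 ft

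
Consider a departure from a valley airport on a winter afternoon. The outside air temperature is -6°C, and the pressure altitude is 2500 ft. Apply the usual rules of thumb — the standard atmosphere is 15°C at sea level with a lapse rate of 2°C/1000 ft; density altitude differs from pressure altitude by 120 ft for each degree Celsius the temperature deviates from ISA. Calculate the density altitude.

ISA temperature at 2500 ft = 15 − 2 × (2500/1000) = 10°C.
ISA deviation = -6 − 10 = -16°C.
Density altitude = 2500 + 120 × (-16) = 2500 + (-1920) = 580 ft.

580 ft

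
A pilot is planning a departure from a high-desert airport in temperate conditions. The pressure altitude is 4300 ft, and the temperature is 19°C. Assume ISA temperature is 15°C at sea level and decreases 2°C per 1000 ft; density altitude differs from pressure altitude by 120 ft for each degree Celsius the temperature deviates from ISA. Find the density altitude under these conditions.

ISA temperature at 4300 ft = 15 − 2 × (4300/1000) = 6.4°C.
ISA deviation = 19 − 6.4 = +12.6°C.
Density altitude = 4300 + 120 × (12.6) = 4300 + (+1512) = 5812 ft.

5812 ft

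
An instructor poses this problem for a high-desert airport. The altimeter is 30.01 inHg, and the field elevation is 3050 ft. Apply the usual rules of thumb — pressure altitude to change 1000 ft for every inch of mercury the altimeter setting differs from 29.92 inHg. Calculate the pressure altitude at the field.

Pressure correction = (29.92 − 30.01) × 1000 = -90 ft.
Pressure altitude = 3050 + (-90) = 2960 ft.

2960 ft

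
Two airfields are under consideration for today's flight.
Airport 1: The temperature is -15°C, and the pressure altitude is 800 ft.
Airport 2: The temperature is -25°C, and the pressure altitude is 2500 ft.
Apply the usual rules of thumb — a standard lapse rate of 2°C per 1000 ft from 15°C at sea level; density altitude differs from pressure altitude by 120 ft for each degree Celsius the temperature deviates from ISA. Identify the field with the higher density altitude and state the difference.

Airport 2 by 908 ft

Airport 1: ISA temp = 13.4°C, deviation -28.4°C, DA = 800 + 120 × (-28.4) = -2608 ft.
Airport 2: ISA temp = 10°C, deviation -35°C, DA = 2500 + 120 × (-35) = -1700 ft.
Airport 2 is higher by -1700 − (-2608) = 908 ft.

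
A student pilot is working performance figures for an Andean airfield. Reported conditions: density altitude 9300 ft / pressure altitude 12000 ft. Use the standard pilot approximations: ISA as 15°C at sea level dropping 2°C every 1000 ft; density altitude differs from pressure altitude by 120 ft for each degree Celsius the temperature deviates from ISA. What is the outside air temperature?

Density altitude − pressure altitude = 9300 − 12000 = -2700 ft.
At 120 ft/°C that is an ISA deviation of -2700/120 = -22.5°C.
ISA temperature at 12000 ft = 15 − 2 × (12000/1000) = -9°C.
OAT = ISA + deviation = -9 + (-22.5) = -31.5°C.

-31.5°C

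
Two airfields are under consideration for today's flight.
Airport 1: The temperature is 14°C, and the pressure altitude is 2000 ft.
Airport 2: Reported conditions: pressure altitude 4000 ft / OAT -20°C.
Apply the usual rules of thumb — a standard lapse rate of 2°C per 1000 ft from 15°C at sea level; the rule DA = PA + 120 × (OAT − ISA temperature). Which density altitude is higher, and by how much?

Airport 1: ISA temp = 11°C, deviation +3°C, DA = 2000 + 120 × 3 = 2360 ft.
Airport 2: ISA temp = 7°C, deviation -27°C, DA = 4000 + 120 × (-27) = 760 ft.
Airport 1 is higher by 2360 − 760 = 1600 ft.

Airport 1 by 1600 ft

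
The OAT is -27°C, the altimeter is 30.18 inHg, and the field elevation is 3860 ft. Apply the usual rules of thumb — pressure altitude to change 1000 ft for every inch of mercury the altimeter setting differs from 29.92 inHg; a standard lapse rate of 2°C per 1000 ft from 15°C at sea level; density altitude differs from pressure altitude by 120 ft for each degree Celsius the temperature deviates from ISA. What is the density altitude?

-576 ft

Pressure altitude = 3860 + (29.92 − 30.18) × 1000 = 3860 + (-260) = 3600 ft.
ISA temperature at 3600 ft = 15 − 2 × (3600/1000) = 7.8°C.
ISA deviation = -27 − 7.8 = -34.8°C.
Density altitude = 3600 + 120 × (-34.8) = -576 ft.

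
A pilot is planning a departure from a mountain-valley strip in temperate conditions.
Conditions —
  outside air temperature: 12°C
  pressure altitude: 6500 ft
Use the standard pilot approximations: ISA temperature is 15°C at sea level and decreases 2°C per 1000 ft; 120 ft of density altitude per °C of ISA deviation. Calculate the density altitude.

ISA temperature at 6500 ft = 15 − 2 × (6500/1000) = 2°C.
ISA deviation = 12 − 2 = +10°C.
Density altitude = 6500 + 120 × (10) = 6500 + (+1200) = 7700 ft.

7700 ft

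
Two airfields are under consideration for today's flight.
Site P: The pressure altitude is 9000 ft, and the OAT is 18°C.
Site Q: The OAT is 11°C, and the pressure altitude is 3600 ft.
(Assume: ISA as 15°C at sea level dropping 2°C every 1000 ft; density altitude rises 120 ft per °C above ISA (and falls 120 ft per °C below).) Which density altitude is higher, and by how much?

Site P: ISA temp = -3°C, deviation +21°C, DA = 9000 + 120 × 21 = 11520 ft.
Site Q: ISA temp = 7.8°C, deviation +3.2°C, DA = 3600 + 120 × 3.2 = 3984 ft.
Site P is higher by 11520 − 3984 = 7536 ft.

Site P by 7536 ft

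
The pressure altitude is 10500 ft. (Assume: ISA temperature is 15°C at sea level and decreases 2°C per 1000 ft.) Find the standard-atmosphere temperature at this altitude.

ISA temperature = 15 − 2 × (10500/1000) = 15 − 21 = -6°C.

-6°C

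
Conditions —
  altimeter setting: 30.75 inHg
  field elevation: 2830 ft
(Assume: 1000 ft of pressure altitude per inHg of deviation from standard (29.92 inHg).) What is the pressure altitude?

2000 ft

Pressure correction = (29.92 − 30.75) × 1000 = -830 ft.
Pressure altitude = 2830 + (-830) = 2000 ft.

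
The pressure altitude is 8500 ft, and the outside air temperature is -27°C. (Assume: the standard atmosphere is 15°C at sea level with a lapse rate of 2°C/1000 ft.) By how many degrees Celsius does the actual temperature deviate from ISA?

ISA temperature at 8500 ft = 15 − 2 × (8500/1000) = -2°C.
Deviation = OAT − ISA = -27 − (-2) = -25°C.

ISA-25°C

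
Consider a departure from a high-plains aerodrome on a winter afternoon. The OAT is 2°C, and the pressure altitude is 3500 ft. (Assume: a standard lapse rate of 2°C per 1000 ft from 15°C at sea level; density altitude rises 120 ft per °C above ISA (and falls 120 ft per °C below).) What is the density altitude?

ISA temperature at 3500 ft = 15 − 2 × (3500/1000) = 8°C.
ISA deviation = 2 − 8 = -6°C.
Density altitude = 3500 + 120 × (-6) = 3500 + (-720) = 2780 ft.

2780 ft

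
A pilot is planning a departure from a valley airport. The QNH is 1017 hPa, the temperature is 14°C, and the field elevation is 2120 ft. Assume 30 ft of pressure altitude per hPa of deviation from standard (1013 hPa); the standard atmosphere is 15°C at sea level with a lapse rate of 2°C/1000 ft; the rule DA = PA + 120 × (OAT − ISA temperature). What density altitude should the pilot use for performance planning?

Pressure altitude = 2120 + (1013 − 1017) × 30 = 2120 + (-120) = 2000 ft.
ISA temperature at 2000 ft = 15 − 2 × (2000/1000) = 11°C.
ISA deviation = 14 − 11 = +3°C.
Density altitude = 2000 + 120 × (3) = 2360 ft.

2360 ft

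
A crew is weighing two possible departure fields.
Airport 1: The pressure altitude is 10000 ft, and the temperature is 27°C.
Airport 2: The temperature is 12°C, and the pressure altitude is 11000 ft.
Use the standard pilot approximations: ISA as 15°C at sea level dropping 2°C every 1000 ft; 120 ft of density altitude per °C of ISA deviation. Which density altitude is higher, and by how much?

Airport 1: ISA temp = -5°C, deviation +32°C, DA = 10000 + 120 × 32 = 13840 ft.
Airport 2: ISA temp = -7°C, deviation +19°C, DA = 11000 + 120 × 19 = 13280 ft.
Airport 1 is higher by 13840 − 13280 = 560 ft.

Airport 1 by 560 ft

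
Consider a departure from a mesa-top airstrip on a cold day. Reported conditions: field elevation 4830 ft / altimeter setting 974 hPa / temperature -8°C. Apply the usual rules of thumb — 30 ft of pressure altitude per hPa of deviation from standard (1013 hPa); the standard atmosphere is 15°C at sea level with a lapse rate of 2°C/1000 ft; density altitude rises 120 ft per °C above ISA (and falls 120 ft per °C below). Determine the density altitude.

Pressure altitude = 4830 + (1013 − 974) × 30 = 4830 + (+1170) = 6000 ft.
ISA temperature at 6000 ft = 15 − 2 × (6000/1000) = 3°C.
ISA deviation = -8 − 3 = -11°C.
Density altitude = 6000 + 120 × (-11) = 4680 ft.

4680 ft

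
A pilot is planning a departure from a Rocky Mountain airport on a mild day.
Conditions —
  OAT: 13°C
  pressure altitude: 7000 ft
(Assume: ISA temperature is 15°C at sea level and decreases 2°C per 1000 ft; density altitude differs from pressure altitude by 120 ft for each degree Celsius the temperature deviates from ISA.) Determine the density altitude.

8440 ft

ISA temperature at 7000 ft = 15 − 2 × (7000/1000) = 1°C.
ISA deviation = 13 − 1 = +12°C.
Density altitude = 7000 + 120 × (12) = 7000 + (+1440) = 8440 ft.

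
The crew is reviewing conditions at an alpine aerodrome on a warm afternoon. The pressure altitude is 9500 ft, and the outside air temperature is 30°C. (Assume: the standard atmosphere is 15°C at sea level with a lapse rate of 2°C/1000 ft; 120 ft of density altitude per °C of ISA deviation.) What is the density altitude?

13580 ft

ISA temperature at 9500 ft = 15 − 2 × (9500/1000) = -4°C.
ISA deviation = 30 − (-4) = +34°C.
Density altitude = 9500 + 120 × (34) = 9500 + (+4080) = 13580 ft.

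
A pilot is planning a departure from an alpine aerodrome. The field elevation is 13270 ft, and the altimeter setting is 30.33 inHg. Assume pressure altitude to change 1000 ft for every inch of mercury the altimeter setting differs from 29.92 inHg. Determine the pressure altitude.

12860 ft

Pressure correction = (29.92 − 30.33) × 1000 = -410 ft.
Pressure altitude = 13270 + (-410) = 12860 ft.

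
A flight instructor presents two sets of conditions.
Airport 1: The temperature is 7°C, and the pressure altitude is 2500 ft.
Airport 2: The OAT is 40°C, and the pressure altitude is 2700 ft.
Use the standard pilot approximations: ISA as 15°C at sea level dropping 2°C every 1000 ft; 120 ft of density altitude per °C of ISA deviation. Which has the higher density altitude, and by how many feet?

Airport 1: ISA temp = 10°C, deviation -3°C, DA = 2500 + 120 × (-3) = 2140 ft.
Airport 2: ISA temp = 9.6°C, deviation +30.4°C, DA = 2700 + 120 × 30.4 = 6348 ft.
Airport 2 is higher by 6348 − 2140 = 4208 ft.

Airport 2 by 4208 ft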